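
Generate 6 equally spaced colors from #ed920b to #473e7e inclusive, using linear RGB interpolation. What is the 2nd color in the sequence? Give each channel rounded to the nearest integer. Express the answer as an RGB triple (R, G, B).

With 6 swatches and endpoints inclusive, swatch 2 sits at t = (2 − 1)/(6 − 1) = 1/5 ≈ 0.2.
#ed920b → (237, 146, 11); #473e7e → (71, 62, 126).
R = 237 + 0.2 × (71 − 237) = 203.8 → 204
G = 146 + 0.2 × (62 − 146) = 129.2 → 129
B = 11 + 0.2 × (126 − 11) = 34 → 34

(204, 129, 34)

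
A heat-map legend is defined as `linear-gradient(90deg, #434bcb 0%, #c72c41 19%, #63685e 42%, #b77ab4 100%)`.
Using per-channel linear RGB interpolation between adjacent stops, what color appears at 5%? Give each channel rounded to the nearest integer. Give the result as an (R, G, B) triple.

(102, 67, 167)

5% lies between the 0% and 19% stops, so the local fraction is t = (5 − 0)/(19 − 0) = 5/19 ≈ 0.2632.
#434bcb → (67, 75, 203); #c72c41 → (199, 44, 65).
R = 67 + 0.2632 × (199 − 67) = 101.742 → 102
G = 75 + 0.2632 × (44 − 75) = 66.841 → 67
B = 203 + 0.2632 × (65 − 203) = 166.678 → 167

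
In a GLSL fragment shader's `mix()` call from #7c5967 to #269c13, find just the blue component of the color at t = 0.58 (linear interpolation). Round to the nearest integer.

54

B₁ = 103 (from #7c5967), B₂ = 19 (from #269c13).
B = 103 + 0.58 × (19 − 103) = 54.28 → 54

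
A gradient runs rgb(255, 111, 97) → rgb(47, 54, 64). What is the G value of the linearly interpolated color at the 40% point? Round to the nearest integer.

88

G = 111 + 0.4 × (54 − 111) = 88.2 → 88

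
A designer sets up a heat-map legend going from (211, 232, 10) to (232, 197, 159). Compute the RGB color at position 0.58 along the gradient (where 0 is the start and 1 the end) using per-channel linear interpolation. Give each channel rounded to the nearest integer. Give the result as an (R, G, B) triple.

R = 211 + 0.58 × (232 − 211) = 211 + 0.58 × 21 = 223.18 → 223
G = 232 + 0.58 × (197 − 232) = 232 + 0.58 × -35 = 211.7 → 212
B = 10 + 0.58 × (159 − 10) = 10 + 0.58 × 149 = 96.42 → 96
So the blended color is (223, 212, 96), about #dfd460.

(223, 212, 96)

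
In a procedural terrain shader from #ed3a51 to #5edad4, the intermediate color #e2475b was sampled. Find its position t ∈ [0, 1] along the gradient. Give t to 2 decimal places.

Invert the lerp on the G channel (largest span, 160): t = (71 − 58) / (218 − 58) = 13/160 = 0.08125.
Check on R: (226 − 237)/(94 − 237) = 0.07692 ✓

0.08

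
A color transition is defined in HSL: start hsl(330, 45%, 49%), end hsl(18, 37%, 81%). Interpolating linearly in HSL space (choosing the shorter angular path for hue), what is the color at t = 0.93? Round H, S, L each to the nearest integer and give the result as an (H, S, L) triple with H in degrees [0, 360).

(15, 38, 79)

Hue: 18 − 330 = -312°, but |-312| > 180 so the shorter arc goes the other way: Δh = -312 + 360 = 48°.
H = 330 + 0.93 × (48) = 374.64 → 375 → 375 mod 360 = 15°
S = 45 + 0.93 × (37 − 45) = 37.56 → 38%
L = 49 + 0.93 × (81 − 49) = 78.76 → 79%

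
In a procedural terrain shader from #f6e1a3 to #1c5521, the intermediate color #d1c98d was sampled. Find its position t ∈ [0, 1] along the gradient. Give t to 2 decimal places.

0.17

Invert the lerp on the R channel (largest span, 218): t = (209 − 246) / (28 − 246) = -37/-218 = 0.16972.
Check on G: (201 − 225)/(85 − 225) = 0.1714 ✓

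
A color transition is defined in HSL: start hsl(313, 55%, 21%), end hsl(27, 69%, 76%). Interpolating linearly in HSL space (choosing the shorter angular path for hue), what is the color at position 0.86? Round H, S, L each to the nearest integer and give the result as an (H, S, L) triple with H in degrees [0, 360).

Hue: 27 − 313 = -286°, but |-286| > 180 so the shorter arc goes the other way: Δh = -286 + 360 = 74°.
H = 313 + 0.86 × (74) = 376.64 → 377 → 377 mod 360 = 17°
S = 55 + 0.86 × (69 − 55) = 67.04 → 67%
L = 21 + 0.86 × (76 − 21) = 68.3 → 68%

(17, 67, 68)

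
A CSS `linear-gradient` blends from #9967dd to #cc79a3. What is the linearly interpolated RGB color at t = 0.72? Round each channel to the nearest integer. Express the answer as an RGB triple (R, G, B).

(190, 116, 179)

#9967dd → (153, 103, 221); #cc79a3 → (204, 121, 163).
R = 153 + 0.72 × (204 − 153) = 153 + 0.72 × 51 = 189.72 → 190
G = 103 + 0.72 × (121 − 103) = 103 + 0.72 × 18 = 115.96 → 116
B = 221 + 0.72 × (163 − 221) = 221 + 0.72 × -58 = 179.24 → 179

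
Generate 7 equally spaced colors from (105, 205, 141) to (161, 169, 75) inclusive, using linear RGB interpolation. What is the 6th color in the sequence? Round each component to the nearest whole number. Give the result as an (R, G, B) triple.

(152, 175, 86)

With 7 swatches and endpoints inclusive, swatch 6 sits at t = (6 − 1)/(7 − 1) = 5/6 ≈ 0.8333.
R = 105 + 0.8333 × (161 − 105) = 151.665 → 152
G = 205 + 0.8333 × (169 − 205) = 175.001 → 175
B = 141 + 0.8333 × (75 − 141) = 86.002 → 86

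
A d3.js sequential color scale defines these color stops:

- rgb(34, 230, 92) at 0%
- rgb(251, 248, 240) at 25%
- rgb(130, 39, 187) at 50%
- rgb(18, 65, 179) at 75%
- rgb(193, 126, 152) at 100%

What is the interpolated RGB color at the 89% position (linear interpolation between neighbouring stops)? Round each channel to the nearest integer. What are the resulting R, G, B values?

89% lies between the 75% and 100% stops, so the local fraction is t = (89 − 75)/(100 − 75) = 14/25 ≈ 0.56.
R = 18 + 0.56 × (193 − 18) = 116 → 116
G = 65 + 0.56 × (126 − 65) = 99.16 → 99
B = 179 + 0.56 × (152 − 179) = 163.88 → 164

(116, 99, 164)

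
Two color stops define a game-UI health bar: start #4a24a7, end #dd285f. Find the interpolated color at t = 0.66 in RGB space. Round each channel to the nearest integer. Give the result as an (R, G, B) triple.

#4a24a7 → (74, 36, 167); #dd285f → (221, 40, 95).
R = 74 + 0.66 × (221 − 74) = 74 + 0.66 × 147 = 171.02 → 171
G = 36 + 0.66 × (40 − 36) = 36 + 0.66 × 4 = 38.64 → 39
B = 167 + 0.66 × (95 − 167) = 167 + 0.66 × -72 = 119.48 → 119
So the blended color is (171, 39, 119), about #ab2777.

(171, 39, 119)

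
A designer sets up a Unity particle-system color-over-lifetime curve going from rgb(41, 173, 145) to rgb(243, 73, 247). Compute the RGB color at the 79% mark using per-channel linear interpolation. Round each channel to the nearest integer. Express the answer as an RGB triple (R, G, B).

79% corresponds to t = 0.79.
R = 41 + 0.79 × (243 − 41) = 41 + 0.79 × 202 = 200.58 → 201
G = 173 + 0.79 × (73 − 173) = 173 + 0.79 × -100 = 94 → 94
B = 145 + 0.79 × (247 − 145) = 145 + 0.79 × 102 = 225.58 → 226
So the blended color is (201, 94, 226), about #c95ee2.

(201, 94, 226)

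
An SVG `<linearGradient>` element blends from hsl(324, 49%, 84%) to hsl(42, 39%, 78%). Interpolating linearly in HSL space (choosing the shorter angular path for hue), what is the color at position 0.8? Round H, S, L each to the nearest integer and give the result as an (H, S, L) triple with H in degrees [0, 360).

Hue: 42 − 324 = -282°, but |-282| > 180 so the shorter arc goes the other way: Δh = -282 + 360 = 78°.
H = 324 + 0.8 × (78) = 386.4 → 386 → 386 mod 360 = 26°
S = 49 + 0.8 × (39 − 49) = 41 → 41%
L = 84 + 0.8 × (78 − 84) = 79.2 → 79%

(26, 41, 79)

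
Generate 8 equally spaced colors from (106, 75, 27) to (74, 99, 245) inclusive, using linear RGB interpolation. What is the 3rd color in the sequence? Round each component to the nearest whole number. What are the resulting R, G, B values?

With 8 swatches and endpoints inclusive, swatch 3 sits at t = (3 − 1)/(8 − 1) = 2/7 ≈ 0.2857.
R = 106 + 0.2857 × (74 − 106) = 96.858 → 97
G = 75 + 0.2857 × (99 − 75) = 81.857 → 82
B = 27 + 0.2857 × (245 − 27) = 89.283 → 89

(97, 82, 89)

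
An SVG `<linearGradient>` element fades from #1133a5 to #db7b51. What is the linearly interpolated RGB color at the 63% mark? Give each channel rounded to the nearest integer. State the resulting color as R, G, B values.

(144, 96, 112)

#1133a5 → (17, 51, 165); #db7b51 → (219, 123, 81).
63% corresponds to t = 0.63.
R = 17 + 0.63 × (219 − 17) = 17 + 0.63 × 202 = 144.26 → 144
G = 51 + 0.63 × (123 − 51) = 51 + 0.63 × 72 = 96.36 → 96
B = 165 + 0.63 × (81 − 165) = 165 + 0.63 × -84 = 112.08 → 112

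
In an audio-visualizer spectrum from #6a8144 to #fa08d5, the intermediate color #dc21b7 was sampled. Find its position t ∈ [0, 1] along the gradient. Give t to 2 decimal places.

Invert the lerp on the B channel (largest span, 145): t = (183 − 68) / (213 − 68) = 115/145 = 0.7931.
Check on R: (220 − 106)/(250 − 106) = 0.7917 ✓

0.79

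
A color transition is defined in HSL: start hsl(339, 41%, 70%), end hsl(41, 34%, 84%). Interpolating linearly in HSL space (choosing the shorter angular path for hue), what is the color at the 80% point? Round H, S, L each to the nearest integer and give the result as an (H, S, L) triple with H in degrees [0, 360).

Hue: 41 − 339 = -298°, but |-298| > 180 so the shorter arc goes the other way: Δh = -298 + 360 = 62°.
H = 339 + 0.8 × (62) = 388.6 → 389 → 389 mod 360 = 29°
S = 41 + 0.8 × (34 − 41) = 35.4 → 35%
L = 70 + 0.8 × (84 − 70) = 81.2 → 81%

(29, 35, 81)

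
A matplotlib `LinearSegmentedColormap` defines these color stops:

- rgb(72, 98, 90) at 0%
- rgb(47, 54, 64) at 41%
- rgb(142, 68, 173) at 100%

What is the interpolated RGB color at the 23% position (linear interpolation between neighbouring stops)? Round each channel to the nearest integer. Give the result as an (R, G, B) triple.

(58, 73, 75)

23% lies between the 0% and 41% stops, so the local fraction is t = (23 − 0)/(41 − 0) = 23/41 ≈ 0.561.
R = 72 + 0.561 × (47 − 72) = 57.975 → 58
G = 98 + 0.561 × (54 − 98) = 73.316 → 73
B = 90 + 0.561 × (64 − 90) = 75.414 → 75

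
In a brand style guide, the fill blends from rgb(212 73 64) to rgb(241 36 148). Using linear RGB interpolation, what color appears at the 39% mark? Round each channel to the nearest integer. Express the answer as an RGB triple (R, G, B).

39% corresponds to t = 0.39.
R = 212 + 0.39 × (241 − 212) = 212 + 0.39 × 29 = 223.31 → 223
G = 73 + 0.39 × (36 − 73) = 73 + 0.39 × -37 = 58.57 → 59
B = 64 + 0.39 × (148 − 64) = 64 + 0.39 × 84 = 96.76 → 97

(223, 59, 97)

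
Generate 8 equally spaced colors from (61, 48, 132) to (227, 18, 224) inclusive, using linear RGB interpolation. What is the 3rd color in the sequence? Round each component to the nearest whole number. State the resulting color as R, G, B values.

(108, 39, 158)

With 8 swatches and endpoints inclusive, swatch 3 sits at t = (3 − 1)/(8 − 1) = 2/7 ≈ 0.2857.
R = 61 + 0.2857 × (227 − 61) = 108.426 → 108
G = 48 + 0.2857 × (18 − 48) = 39.429 → 39
B = 132 + 0.2857 × (224 − 132) = 158.284 → 158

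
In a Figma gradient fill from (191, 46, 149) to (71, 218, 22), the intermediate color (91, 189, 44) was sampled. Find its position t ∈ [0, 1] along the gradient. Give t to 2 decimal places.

0.83

Invert the lerp on the G channel (largest span, 172): t = (189 − 46) / (218 − 46) = 143/172 = 0.8314.
Check on R: (91 − 191)/(71 − 191) = 0.8333 ✓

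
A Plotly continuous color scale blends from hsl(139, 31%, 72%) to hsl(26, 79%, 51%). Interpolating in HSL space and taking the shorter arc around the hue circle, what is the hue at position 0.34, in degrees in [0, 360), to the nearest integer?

Hue arc: Δh = 26 − 139 = -113° (|Δh| ≤ 180, already the shorter path).
H = 139 + 0.34 × (-113) = 100.58 → 101°

101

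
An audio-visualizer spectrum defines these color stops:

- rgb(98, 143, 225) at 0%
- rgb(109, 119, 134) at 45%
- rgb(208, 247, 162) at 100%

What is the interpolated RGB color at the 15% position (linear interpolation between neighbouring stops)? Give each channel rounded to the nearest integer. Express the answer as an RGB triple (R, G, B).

15% lies between the 0% and 45% stops, so the local fraction is t = (15 − 0)/(45 − 0) = 15/45 ≈ 0.3333.
R = 98 + 0.3333 × (109 − 98) = 101.666 → 102
G = 143 + 0.3333 × (119 − 143) = 135.001 → 135
B = 225 + 0.3333 × (134 − 225) = 194.67 → 195

(102, 135, 195)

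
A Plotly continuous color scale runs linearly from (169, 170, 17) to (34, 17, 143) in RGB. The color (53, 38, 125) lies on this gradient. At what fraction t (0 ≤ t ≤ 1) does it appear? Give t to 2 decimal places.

Invert the lerp on the G channel (largest span, 153): t = (38 − 170) / (17 − 170) = -132/-153 = 0.86275.
Check on R: (53 − 169)/(34 − 169) = 0.8593 ✓

0.86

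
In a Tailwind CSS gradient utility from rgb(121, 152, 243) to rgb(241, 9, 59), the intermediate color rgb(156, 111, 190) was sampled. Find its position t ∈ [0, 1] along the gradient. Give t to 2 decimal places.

0.29

Invert the lerp on the B channel (largest span, 184): t = (190 − 243) / (59 − 243) = -53/-184 = 0.28804.
Check on R: (156 − 121)/(241 − 121) = 0.2917 ✓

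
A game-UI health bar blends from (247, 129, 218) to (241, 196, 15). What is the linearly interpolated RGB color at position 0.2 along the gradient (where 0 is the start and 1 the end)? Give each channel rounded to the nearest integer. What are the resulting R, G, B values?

R = 247 + 0.2 × (241 − 247) = 247 + 0.2 × -6 = 245.8 → 246
G = 129 + 0.2 × (196 − 129) = 129 + 0.2 × 67 = 142.4 → 142
B = 218 + 0.2 × (15 − 218) = 218 + 0.2 × -203 = 177.4 → 177
So the blended color is (246, 142, 177), about #f68eb1.

(246, 142, 177)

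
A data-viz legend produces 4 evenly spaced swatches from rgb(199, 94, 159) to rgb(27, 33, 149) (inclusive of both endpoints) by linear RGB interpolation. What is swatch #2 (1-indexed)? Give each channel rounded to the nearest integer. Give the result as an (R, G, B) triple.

(142, 74, 156)

With 4 swatches and endpoints inclusive, swatch 2 sits at t = (2 − 1)/(4 − 1) = 1/3 ≈ 0.3333.
R = 199 + 0.3333 × (27 − 199) = 141.672 → 142
G = 94 + 0.3333 × (33 − 94) = 73.669 → 74
B = 159 + 0.3333 × (149 − 159) = 155.667 → 156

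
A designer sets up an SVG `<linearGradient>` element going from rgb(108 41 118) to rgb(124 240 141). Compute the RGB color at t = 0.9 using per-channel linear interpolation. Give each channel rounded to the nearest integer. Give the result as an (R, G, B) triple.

(122, 220, 139)

R = 108 + 0.9 × (124 − 108) = 108 + 0.9 × 16 = 122.4 → 122
G = 41 + 0.9 × (240 − 41) = 41 + 0.9 × 199 = 220.1 → 220
B = 118 + 0.9 × (141 − 118) = 118 + 0.9 × 23 = 138.7 → 139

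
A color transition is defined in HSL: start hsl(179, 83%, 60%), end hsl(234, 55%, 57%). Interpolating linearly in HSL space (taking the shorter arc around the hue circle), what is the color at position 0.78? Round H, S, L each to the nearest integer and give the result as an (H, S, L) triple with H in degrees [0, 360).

Hue arc: Δh = 234 − 179 = 55° (|Δh| ≤ 180, already the shorter path).
H = 179 + 0.78 × (55) = 221.9 → 222°
S = 83 + 0.78 × (55 − 83) = 61.16 → 61%
L = 60 + 0.78 × (57 − 60) = 57.66 → 58%

(222, 61, 58)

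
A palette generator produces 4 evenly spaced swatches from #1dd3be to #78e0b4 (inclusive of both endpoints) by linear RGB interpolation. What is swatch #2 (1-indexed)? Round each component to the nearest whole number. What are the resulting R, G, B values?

(59, 215, 187)

With 4 swatches and endpoints inclusive, swatch 2 sits at t = (2 − 1)/(4 − 1) = 1/3 ≈ 0.3333.
#1dd3be → (29, 211, 190); #78e0b4 → (120, 224, 180).
R = 29 + 0.3333 × (120 − 29) = 59.33 → 59
G = 211 + 0.3333 × (224 − 211) = 215.333 → 215
B = 190 + 0.3333 × (180 − 190) = 186.667 → 187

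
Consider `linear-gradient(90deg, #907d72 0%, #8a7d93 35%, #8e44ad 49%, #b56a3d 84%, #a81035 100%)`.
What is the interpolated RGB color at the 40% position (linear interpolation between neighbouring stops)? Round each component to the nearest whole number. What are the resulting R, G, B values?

(139, 105, 156)

40% lies between the 35% and 49% stops, so the local fraction is t = (40 − 35)/(49 − 35) = 5/14 ≈ 0.3571.
#8a7d93 → (138, 125, 147); #8e44ad → (142, 68, 173).
R = 138 + 0.3571 × (142 − 138) = 139.428 → 139
G = 125 + 0.3571 × (68 − 125) = 104.645 → 105
B = 147 + 0.3571 × (173 − 147) = 156.285 → 156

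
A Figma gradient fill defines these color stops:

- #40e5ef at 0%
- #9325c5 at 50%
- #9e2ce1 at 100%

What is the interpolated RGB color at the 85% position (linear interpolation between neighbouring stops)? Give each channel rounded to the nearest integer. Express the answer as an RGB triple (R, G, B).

85% lies between the 50% and 100% stops, so the local fraction is t = (85 − 50)/(100 − 50) = 35/50 ≈ 0.7.
#9325c5 → (147, 37, 197); #9e2ce1 → (158, 44, 225).
R = 147 + 0.7 × (158 − 147) = 154.7 → 155
G = 37 + 0.7 × (44 − 37) = 41.9 → 42
B = 197 + 0.7 × (225 − 197) = 216.6 → 217

(155, 42, 217)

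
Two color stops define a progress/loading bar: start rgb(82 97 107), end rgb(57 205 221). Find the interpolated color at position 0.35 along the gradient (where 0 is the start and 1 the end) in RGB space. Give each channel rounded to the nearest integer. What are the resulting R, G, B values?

(73, 135, 147)

R = 82 + 0.35 × (57 − 82) = 82 + 0.35 × -25 = 73.25 → 73
G = 97 + 0.35 × (205 − 97) = 97 + 0.35 × 108 = 134.8 → 135
B = 107 + 0.35 × (221 − 107) = 107 + 0.35 × 114 = 146.9 → 147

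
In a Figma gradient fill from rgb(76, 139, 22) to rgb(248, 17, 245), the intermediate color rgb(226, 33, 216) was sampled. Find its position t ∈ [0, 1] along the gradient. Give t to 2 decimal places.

Invert the lerp on the B channel (largest span, 223): t = (216 − 22) / (245 − 22) = 194/223 = 0.86996.
Check on R: (226 − 76)/(248 − 76) = 0.8721 ✓

0.87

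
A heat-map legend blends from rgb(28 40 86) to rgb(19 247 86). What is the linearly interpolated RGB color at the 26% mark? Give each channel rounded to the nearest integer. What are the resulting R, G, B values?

26% corresponds to t = 0.26.
R = 28 + 0.26 × (19 − 28) = 28 + 0.26 × -9 = 25.66 → 26
G = 40 + 0.26 × (247 − 40) = 40 + 0.26 × 207 = 93.82 → 94
B = 86 + 0.26 × (86 − 86) = 86 + 0.26 × 0 = 86 → 86

(26, 94, 86)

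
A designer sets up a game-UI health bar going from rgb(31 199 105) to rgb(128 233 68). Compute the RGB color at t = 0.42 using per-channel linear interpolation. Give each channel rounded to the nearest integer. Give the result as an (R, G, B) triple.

(72, 213, 89)

R = 31 + 0.42 × (128 − 31) = 31 + 0.42 × 97 = 71.74 → 72
G = 199 + 0.42 × (233 − 199) = 199 + 0.42 × 34 = 213.28 → 213
B = 105 + 0.42 × (68 − 105) = 105 + 0.42 × -37 = 89.46 → 89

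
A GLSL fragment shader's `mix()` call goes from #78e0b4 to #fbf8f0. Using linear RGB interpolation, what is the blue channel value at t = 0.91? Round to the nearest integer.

B₁ = 180 (from #78e0b4), B₂ = 240 (from #fbf8f0).
B = 180 + 0.91 × (240 − 180) = 234.6 → 235

235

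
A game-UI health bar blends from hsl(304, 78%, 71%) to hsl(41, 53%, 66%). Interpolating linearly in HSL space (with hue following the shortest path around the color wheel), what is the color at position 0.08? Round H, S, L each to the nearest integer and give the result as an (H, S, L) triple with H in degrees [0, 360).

Hue: 41 − 304 = -263°, but |-263| > 180 so the shorter arc goes the other way: Δh = -263 + 360 = 97°.
H = 304 + 0.08 × (97) = 311.76 → 312°
S = 78 + 0.08 × (53 − 78) = 76 → 76%
L = 71 + 0.08 × (66 − 71) = 70.6 → 71%

(312, 76, 71)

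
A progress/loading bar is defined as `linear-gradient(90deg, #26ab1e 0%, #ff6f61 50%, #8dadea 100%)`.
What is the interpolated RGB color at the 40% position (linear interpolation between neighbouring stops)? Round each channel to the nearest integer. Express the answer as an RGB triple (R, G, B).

(212, 123, 84)

40% lies between the 0% and 50% stops, so the local fraction is t = (40 − 0)/(50 − 0) = 40/50 ≈ 0.8.
#26ab1e → (38, 171, 30); #ff6f61 → (255, 111, 97).
R = 38 + 0.8 × (255 − 38) = 211.6 → 212
G = 171 + 0.8 × (111 − 171) = 123 → 123
B = 30 + 0.8 × (97 − 30) = 83.6 → 84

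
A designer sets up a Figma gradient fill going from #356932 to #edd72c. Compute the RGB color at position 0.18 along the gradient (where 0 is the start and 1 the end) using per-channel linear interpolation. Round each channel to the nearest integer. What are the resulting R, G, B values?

#356932 → (53, 105, 50); #edd72c → (237, 215, 44).
R = 53 + 0.18 × (237 − 53) = 53 + 0.18 × 184 = 86.12 → 86
G = 105 + 0.18 × (215 − 105) = 105 + 0.18 × 110 = 124.8 → 125
B = 50 + 0.18 × (44 − 50) = 50 + 0.18 × -6 = 48.92 → 49
So the blended color is (86, 125, 49), about #567d31.

(86, 125, 49)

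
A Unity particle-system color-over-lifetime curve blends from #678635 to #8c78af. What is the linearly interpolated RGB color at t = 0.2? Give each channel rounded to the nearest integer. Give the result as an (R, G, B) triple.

(110, 131, 77)

#678635 → (103, 134, 53); #8c78af → (140, 120, 175).
R = 103 + 0.2 × (140 − 103) = 103 + 0.2 × 37 = 110.4 → 110
G = 134 + 0.2 × (120 − 134) = 134 + 0.2 × -14 = 131.2 → 131
B = 53 + 0.2 × (175 − 53) = 53 + 0.2 × 122 = 77.4 → 77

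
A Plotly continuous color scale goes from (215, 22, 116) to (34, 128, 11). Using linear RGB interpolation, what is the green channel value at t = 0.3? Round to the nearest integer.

54

G = 22 + 0.3 × (128 − 22) = 53.8 → 54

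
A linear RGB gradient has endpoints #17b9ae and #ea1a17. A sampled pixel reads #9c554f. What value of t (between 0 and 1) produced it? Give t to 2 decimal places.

0.63

Invert the lerp on the R channel (largest span, 211): t = (156 − 23) / (234 − 23) = 133/211 = 0.63033.
Check on G: (85 − 185)/(26 − 185) = 0.6289 ✓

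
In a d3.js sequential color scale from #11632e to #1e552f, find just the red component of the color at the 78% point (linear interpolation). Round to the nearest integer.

R₁ = 17 (from #11632e), R₂ = 30 (from #1e552f).
R = 17 + 0.78 × (30 − 17) = 27.14 → 27

27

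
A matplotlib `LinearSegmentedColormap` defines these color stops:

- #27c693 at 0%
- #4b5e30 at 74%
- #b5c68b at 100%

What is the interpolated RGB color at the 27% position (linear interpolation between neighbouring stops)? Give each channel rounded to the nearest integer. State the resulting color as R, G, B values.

(52, 160, 111)

27% lies between the 0% and 74% stops, so the local fraction is t = (27 − 0)/(74 − 0) = 27/74 ≈ 0.3649.
#27c693 → (39, 198, 147); #4b5e30 → (75, 94, 48).
R = 39 + 0.3649 × (75 − 39) = 52.136 → 52
G = 198 + 0.3649 × (94 − 198) = 160.05 → 160
B = 147 + 0.3649 × (48 − 147) = 110.875 → 111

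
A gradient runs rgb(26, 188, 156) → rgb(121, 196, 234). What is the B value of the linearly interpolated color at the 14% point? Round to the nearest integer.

B = 156 + 0.14 × (234 − 156) = 166.92 → 167

167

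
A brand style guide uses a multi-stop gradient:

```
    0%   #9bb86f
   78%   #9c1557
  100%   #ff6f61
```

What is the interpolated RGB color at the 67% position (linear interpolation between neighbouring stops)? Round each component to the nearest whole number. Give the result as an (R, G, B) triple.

67% lies between the 0% and 78% stops, so the local fraction is t = (67 − 0)/(78 − 0) = 67/78 ≈ 0.859.
#9bb86f → (155, 184, 111); #9c1557 → (156, 21, 87).
R = 155 + 0.859 × (156 − 155) = 155.859 → 156
G = 184 + 0.859 × (21 − 184) = 43.983 → 44
B = 111 + 0.859 × (87 − 111) = 90.384 → 90

(156, 44, 90)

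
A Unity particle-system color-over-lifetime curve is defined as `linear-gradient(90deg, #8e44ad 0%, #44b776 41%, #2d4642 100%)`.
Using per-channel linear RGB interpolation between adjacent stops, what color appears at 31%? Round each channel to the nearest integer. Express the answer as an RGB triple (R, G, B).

31% lies between the 0% and 41% stops, so the local fraction is t = (31 − 0)/(41 − 0) = 31/41 ≈ 0.7561.
#8e44ad → (142, 68, 173); #44b776 → (68, 183, 118).
R = 142 + 0.7561 × (68 − 142) = 86.049 → 86
G = 68 + 0.7561 × (183 − 68) = 154.952 → 155
B = 173 + 0.7561 × (118 − 173) = 131.415 → 131

(86, 155, 131)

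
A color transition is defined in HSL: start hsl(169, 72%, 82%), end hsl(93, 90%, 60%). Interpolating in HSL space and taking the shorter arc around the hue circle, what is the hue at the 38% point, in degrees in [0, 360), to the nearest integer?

140

Hue arc: Δh = 93 − 169 = -76° (|Δh| ≤ 180, already the shorter path).
H = 169 + 0.38 × (-76) = 140.12 → 140°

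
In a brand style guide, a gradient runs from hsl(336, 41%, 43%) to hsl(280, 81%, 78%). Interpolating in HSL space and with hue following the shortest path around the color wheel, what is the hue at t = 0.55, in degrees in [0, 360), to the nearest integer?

305

Hue arc: Δh = 280 − 336 = -56° (|Δh| ≤ 180, already the shorter path).
H = 336 + 0.55 × (-56) = 305.2 → 305°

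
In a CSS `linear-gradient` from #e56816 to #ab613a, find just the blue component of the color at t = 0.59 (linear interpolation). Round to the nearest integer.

B₁ = 22 (from #e56816), B₂ = 58 (from #ab613a).
B = 22 + 0.59 × (58 − 22) = 43.24 → 43

43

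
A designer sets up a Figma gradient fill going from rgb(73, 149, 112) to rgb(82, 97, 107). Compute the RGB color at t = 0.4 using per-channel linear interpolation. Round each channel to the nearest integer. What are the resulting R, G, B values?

(77, 128, 110)

R = 73 + 0.4 × (82 − 73) = 73 + 0.4 × 9 = 76.6 → 77
G = 149 + 0.4 × (97 − 149) = 149 + 0.4 × -52 = 128.2 → 128
B = 112 + 0.4 × (107 − 112) = 112 + 0.4 × -5 = 110 → 110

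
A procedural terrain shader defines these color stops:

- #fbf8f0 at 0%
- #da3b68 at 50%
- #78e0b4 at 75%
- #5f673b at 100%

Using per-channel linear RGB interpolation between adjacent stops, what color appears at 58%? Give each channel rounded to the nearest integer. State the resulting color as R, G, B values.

(187, 112, 128)

58% lies between the 50% and 75% stops, so the local fraction is t = (58 − 50)/(75 − 50) = 8/25 ≈ 0.32.
#da3b68 → (218, 59, 104); #78e0b4 → (120, 224, 180).
R = 218 + 0.32 × (120 − 218) = 186.64 → 187
G = 59 + 0.32 × (224 − 59) = 111.8 → 112
B = 104 + 0.32 × (180 − 104) = 128.32 → 128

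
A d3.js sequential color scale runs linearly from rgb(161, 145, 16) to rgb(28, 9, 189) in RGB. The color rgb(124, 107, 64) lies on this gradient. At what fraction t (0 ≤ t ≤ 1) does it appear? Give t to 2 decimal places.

Invert the lerp on the B channel (largest span, 173): t = (64 − 16) / (189 − 16) = 48/173 = 0.27746.
Check on R: (124 − 161)/(28 − 161) = 0.2782 ✓

0.28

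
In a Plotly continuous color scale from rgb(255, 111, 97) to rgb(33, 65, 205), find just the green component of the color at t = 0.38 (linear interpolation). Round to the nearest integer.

94

G = 111 + 0.38 × (65 − 111) = 93.52 → 94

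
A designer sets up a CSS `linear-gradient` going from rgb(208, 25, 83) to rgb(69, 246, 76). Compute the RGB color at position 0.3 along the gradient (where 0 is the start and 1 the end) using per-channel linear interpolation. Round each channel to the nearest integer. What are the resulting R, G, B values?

R = 208 + 0.3 × (69 − 208) = 208 + 0.3 × -139 = 166.3 → 166
G = 25 + 0.3 × (246 − 25) = 25 + 0.3 × 221 = 91.3 → 91
B = 83 + 0.3 × (76 − 83) = 83 + 0.3 × -7 = 80.9 → 81

(166, 91, 81)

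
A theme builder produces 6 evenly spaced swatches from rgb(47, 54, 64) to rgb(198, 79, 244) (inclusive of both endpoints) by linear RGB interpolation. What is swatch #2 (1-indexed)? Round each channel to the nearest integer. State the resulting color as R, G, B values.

(77, 59, 100)

With 6 swatches and endpoints inclusive, swatch 2 sits at t = (2 − 1)/(6 − 1) = 1/5 ≈ 0.2.
R = 47 + 0.2 × (198 − 47) = 77.2 → 77
G = 54 + 0.2 × (79 − 54) = 59 → 59
B = 64 + 0.2 × (244 − 64) = 100 → 100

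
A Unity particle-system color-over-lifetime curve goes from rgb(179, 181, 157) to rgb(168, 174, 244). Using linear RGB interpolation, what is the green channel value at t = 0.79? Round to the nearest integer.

G = 181 + 0.79 × (174 − 181) = 175.47 → 175

175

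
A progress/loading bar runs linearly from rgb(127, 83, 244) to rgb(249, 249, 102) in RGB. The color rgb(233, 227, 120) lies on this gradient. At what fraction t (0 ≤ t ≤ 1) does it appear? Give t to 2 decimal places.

0.87

Invert the lerp on the G channel (largest span, 166): t = (227 − 83) / (249 − 83) = 144/166 = 0.86747.
Check on R: (233 − 127)/(249 − 127) = 0.8689 ✓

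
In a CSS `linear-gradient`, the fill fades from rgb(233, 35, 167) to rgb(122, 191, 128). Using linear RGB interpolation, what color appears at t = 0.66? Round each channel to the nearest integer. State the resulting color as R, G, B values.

(160, 138, 141)

R = 233 + 0.66 × (122 − 233) = 233 + 0.66 × -111 = 159.74 → 160
G = 35 + 0.66 × (191 − 35) = 35 + 0.66 × 156 = 137.96 → 138
B = 167 + 0.66 × (128 − 167) = 167 + 0.66 × -39 = 141.26 → 141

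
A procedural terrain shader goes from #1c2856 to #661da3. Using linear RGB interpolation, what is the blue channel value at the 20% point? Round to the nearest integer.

B₁ = 86 (from #1c2856), B₂ = 163 (from #661da3).
B = 86 + 0.2 × (163 − 86) = 101.4 → 101

101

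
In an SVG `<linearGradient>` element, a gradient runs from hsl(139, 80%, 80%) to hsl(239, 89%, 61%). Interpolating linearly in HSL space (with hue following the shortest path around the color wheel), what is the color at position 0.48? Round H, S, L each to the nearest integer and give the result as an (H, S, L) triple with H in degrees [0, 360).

(187, 84, 71)

Hue arc: Δh = 239 − 139 = 100° (|Δh| ≤ 180, already the shorter path).
H = 139 + 0.48 × (100) = 187 → 187°
S = 80 + 0.48 × (89 − 80) = 84.32 → 84%
L = 80 + 0.48 × (61 − 80) = 70.88 → 71%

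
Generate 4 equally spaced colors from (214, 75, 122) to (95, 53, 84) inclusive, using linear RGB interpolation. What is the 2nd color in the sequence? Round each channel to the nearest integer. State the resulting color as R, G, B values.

(174, 68, 109)

With 4 swatches and endpoints inclusive, swatch 2 sits at t = (2 − 1)/(4 − 1) = 1/3 ≈ 0.3333.
R = 214 + 0.3333 × (95 − 214) = 174.337 → 174
G = 75 + 0.3333 × (53 − 75) = 67.667 → 68
B = 122 + 0.3333 × (84 − 122) = 109.335 → 109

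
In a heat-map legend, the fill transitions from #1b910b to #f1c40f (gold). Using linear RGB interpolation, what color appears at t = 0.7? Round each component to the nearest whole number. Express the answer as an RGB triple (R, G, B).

(177, 181, 14)

#1b910b → (27, 145, 11); #f1c40f → (241, 196, 15).
R = 27 + 0.7 × (241 − 27) = 27 + 0.7 × 214 = 176.8 → 177
G = 145 + 0.7 × (196 − 145) = 145 + 0.7 × 51 = 180.7 → 181
B = 11 + 0.7 × (15 − 11) = 11 + 0.7 × 4 = 13.8 → 14
So the blended color is (177, 181, 14), about #b1b50e.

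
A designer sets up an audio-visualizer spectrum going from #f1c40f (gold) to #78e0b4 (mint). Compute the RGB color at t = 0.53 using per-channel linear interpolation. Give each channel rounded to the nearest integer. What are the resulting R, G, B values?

(177, 211, 102)

#f1c40f → (241, 196, 15); #78e0b4 → (120, 224, 180).
R = 241 + 0.53 × (120 − 241) = 241 + 0.53 × -121 = 176.87 → 177
G = 196 + 0.53 × (224 − 196) = 196 + 0.53 × 28 = 210.84 → 211
B = 15 + 0.53 × (180 − 15) = 15 + 0.53 × 165 = 102.45 → 102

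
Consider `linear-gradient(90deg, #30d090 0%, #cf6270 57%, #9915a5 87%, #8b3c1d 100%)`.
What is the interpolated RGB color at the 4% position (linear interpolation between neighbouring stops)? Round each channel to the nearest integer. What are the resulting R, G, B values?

4% lies between the 0% and 57% stops, so the local fraction is t = (4 − 0)/(57 − 0) = 4/57 ≈ 0.0702.
#30d090 → (48, 208, 144); #cf6270 → (207, 98, 112).
R = 48 + 0.0702 × (207 − 48) = 59.162 → 59
G = 208 + 0.0702 × (98 − 208) = 200.278 → 200
B = 144 + 0.0702 × (112 − 144) = 141.754 → 142

(59, 200, 142)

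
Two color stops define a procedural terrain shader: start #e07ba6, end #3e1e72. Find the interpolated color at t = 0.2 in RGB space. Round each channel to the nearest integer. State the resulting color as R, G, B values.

#e07ba6 → (224, 123, 166); #3e1e72 → (62, 30, 114).
R = 224 + 0.2 × (62 − 224) = 224 + 0.2 × -162 = 191.6 → 192
G = 123 + 0.2 × (30 − 123) = 123 + 0.2 × -93 = 104.4 → 104
B = 166 + 0.2 × (114 − 166) = 166 + 0.2 × -52 = 155.6 → 156
So the blended color is (192, 104, 156), about #c0689c.

(192, 104, 156)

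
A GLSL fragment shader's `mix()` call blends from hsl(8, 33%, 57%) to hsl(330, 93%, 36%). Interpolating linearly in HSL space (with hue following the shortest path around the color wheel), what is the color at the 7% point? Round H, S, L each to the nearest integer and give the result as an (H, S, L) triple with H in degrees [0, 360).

(5, 37, 56)

Hue: 330 − 8 = 322°, but |322| > 180 so the shorter arc goes the other way: Δh = 322 − 360 = -38°.
H = 8 + 0.07 × (-38) = 5.34 → 5°
S = 33 + 0.07 × (93 − 33) = 37.2 → 37%
L = 57 + 0.07 × (36 − 57) = 55.53 → 56%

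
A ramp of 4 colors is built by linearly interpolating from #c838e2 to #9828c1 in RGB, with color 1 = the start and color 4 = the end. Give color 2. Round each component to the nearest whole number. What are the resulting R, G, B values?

With 4 swatches and endpoints inclusive, swatch 2 sits at t = (2 − 1)/(4 − 1) = 1/3 ≈ 0.3333.
#c838e2 → (200, 56, 226); #9828c1 → (152, 40, 193).
R = 200 + 0.3333 × (152 − 200) = 184.002 → 184
G = 56 + 0.3333 × (40 − 56) = 50.667 → 51
B = 226 + 0.3333 × (193 − 226) = 215.001 → 215

(184, 51, 215)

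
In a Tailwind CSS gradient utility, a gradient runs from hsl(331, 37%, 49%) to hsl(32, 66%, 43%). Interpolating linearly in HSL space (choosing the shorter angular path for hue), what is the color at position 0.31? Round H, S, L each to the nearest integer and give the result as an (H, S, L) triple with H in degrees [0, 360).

Hue: 32 − 331 = -299°, but |-299| > 180 so the shorter arc goes the other way: Δh = -299 + 360 = 61°.
H = 331 + 0.31 × (61) = 349.91 → 350°
S = 37 + 0.31 × (66 − 37) = 45.99 → 46%
L = 49 + 0.31 × (43 − 49) = 47.14 → 47%

(350, 46, 47)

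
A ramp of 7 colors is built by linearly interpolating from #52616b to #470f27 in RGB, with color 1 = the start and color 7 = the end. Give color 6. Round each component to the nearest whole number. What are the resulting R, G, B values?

With 7 swatches and endpoints inclusive, swatch 6 sits at t = (6 − 1)/(7 − 1) = 5/6 ≈ 0.8333.
#52616b → (82, 97, 107); #470f27 → (71, 15, 39).
R = 82 + 0.8333 × (71 − 82) = 72.834 → 73
G = 97 + 0.8333 × (15 − 97) = 28.669 → 29
B = 107 + 0.8333 × (39 − 107) = 50.336 → 50

(73, 29, 50)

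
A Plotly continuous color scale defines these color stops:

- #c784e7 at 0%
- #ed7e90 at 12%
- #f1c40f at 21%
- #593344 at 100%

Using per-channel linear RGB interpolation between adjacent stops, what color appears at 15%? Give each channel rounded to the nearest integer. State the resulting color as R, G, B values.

(238, 149, 101)

15% lies between the 12% and 21% stops, so the local fraction is t = (15 − 12)/(21 − 12) = 3/9 ≈ 0.3333.
#ed7e90 → (237, 126, 144); #f1c40f → (241, 196, 15).
R = 237 + 0.3333 × (241 − 237) = 238.333 → 238
G = 126 + 0.3333 × (196 − 126) = 149.331 → 149
B = 144 + 0.3333 × (15 − 144) = 101.004 → 101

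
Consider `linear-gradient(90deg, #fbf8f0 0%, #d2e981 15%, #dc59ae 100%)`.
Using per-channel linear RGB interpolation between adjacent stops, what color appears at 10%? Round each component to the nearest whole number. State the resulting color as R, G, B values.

10% lies between the 0% and 15% stops, so the local fraction is t = (10 − 0)/(15 − 0) = 10/15 ≈ 0.6667.
#fbf8f0 → (251, 248, 240); #d2e981 → (210, 233, 129).
R = 251 + 0.6667 × (210 − 251) = 223.665 → 224
G = 248 + 0.6667 × (233 − 248) = 238 → 238
B = 240 + 0.6667 × (129 − 240) = 165.996 → 166

(224, 238, 166)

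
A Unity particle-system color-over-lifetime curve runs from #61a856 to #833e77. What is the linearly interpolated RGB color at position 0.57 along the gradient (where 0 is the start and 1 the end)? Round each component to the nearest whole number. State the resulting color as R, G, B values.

(116, 108, 105)

#61a856 → (97, 168, 86); #833e77 → (131, 62, 119).
R = 97 + 0.57 × (131 − 97) = 97 + 0.57 × 34 = 116.38 → 116
G = 168 + 0.57 × (62 − 168) = 168 + 0.57 × -106 = 107.58 → 108
B = 86 + 0.57 × (119 − 86) = 86 + 0.57 × 33 = 104.81 → 105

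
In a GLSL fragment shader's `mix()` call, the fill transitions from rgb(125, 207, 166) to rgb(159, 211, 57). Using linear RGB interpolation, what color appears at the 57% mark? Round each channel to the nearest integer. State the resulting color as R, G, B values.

57% corresponds to t = 0.57.
R = 125 + 0.57 × (159 − 125) = 125 + 0.57 × 34 = 144.38 → 144
G = 207 + 0.57 × (211 − 207) = 207 + 0.57 × 4 = 209.28 → 209
B = 166 + 0.57 × (57 − 166) = 166 + 0.57 × -109 = 103.87 → 104

(144, 209, 104)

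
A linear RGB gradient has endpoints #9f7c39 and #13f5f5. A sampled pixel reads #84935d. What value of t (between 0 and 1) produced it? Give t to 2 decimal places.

0.19

Invert the lerp on the B channel (largest span, 188): t = (93 − 57) / (245 − 57) = 36/188 = 0.19149.
Check on R: (132 − 159)/(19 − 159) = 0.1929 ✓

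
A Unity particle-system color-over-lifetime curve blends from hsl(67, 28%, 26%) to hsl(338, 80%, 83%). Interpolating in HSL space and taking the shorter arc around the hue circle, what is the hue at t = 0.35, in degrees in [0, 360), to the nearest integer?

Hue: 338 − 67 = 271°, but |271| > 180 so the shorter arc goes the other way: Δh = 271 − 360 = -89°.
H = 67 + 0.35 × (-89) = 35.85 → 36°

36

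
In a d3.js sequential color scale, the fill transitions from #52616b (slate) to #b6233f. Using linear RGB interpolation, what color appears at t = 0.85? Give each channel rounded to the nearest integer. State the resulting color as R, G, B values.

#52616b → (82, 97, 107); #b6233f → (182, 35, 63).
R = 82 + 0.85 × (182 − 82) = 82 + 0.85 × 100 = 167 → 167
G = 97 + 0.85 × (35 − 97) = 97 + 0.85 × -62 = 44.3 → 44
B = 107 + 0.85 × (63 − 107) = 107 + 0.85 × -44 = 69.6 → 70

(167, 44, 70)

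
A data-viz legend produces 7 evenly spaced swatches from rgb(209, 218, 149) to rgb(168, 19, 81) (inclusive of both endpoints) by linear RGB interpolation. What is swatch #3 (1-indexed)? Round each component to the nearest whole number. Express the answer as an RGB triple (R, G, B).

With 7 swatches and endpoints inclusive, swatch 3 sits at t = (3 − 1)/(7 − 1) = 2/6 ≈ 0.3333.
R = 209 + 0.3333 × (168 − 209) = 195.335 → 195
G = 218 + 0.3333 × (19 − 218) = 151.673 → 152
B = 149 + 0.3333 × (81 − 149) = 126.336 → 126

(195, 152, 126)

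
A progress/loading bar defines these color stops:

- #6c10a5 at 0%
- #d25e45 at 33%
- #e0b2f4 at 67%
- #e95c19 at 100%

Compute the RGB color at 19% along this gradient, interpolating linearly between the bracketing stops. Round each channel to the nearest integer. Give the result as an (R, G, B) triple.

(167, 61, 110)

19% lies between the 0% and 33% stops, so the local fraction is t = (19 − 0)/(33 − 0) = 19/33 ≈ 0.5758.
#6c10a5 → (108, 16, 165); #d25e45 → (210, 94, 69).
R = 108 + 0.5758 × (210 − 108) = 166.732 → 167
G = 16 + 0.5758 × (94 − 16) = 60.912 → 61
B = 165 + 0.5758 × (69 − 165) = 109.723 → 110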